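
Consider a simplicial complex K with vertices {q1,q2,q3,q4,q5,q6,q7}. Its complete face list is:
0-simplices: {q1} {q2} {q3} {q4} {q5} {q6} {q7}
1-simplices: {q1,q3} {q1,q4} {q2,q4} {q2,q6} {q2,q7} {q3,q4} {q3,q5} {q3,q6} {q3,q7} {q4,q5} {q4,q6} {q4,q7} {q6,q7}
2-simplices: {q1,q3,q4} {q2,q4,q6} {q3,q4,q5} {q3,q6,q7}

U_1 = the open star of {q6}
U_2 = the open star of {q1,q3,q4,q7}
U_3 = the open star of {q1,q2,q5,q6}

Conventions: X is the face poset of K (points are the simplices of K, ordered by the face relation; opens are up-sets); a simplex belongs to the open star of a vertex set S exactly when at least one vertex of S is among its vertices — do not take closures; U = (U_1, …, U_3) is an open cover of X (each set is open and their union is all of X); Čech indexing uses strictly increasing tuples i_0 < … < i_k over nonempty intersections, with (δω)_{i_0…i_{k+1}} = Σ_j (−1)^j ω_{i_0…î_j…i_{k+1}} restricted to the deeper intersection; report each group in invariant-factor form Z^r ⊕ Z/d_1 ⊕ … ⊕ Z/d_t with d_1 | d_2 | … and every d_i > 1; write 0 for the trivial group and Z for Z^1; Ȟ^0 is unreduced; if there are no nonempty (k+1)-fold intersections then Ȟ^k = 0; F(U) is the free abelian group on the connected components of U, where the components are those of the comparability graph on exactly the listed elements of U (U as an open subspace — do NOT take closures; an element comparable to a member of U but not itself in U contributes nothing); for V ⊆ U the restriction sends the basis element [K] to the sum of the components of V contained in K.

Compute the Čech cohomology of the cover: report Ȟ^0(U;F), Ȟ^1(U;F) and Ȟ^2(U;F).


cover nerve:
  U1={{q6},{q2,q6},{q3,q6},{q4,q6},{q6,q7},{q2,q4,q6},{q3,q6,q7}} U2={{q1},{q3},{q4},{q7},{q1,q3},{q1,q4},{q2,q4},{q2,q7},{q3,q4},{q3,q5},{q3,q6},{q3,q7},{q4,q5},{q4,q6},{q4,q7},{q6,q7},{q1,q3,q4},{q2,q4,q6},{q3,q4,q5},{q3,q6,q7}} U3={{q1},{q2},{q5},{q6},{q1,q3},{q1,q4},{q2,q4},{q2,q6},{q2,q7},{q3,q5},{q3,q6},{q4,q5},{q4,q6},{q6,q7},{q1,q3,q4},{q2,q4,q6},{q3,q4,q5},{q3,q6,q7}}
  U12={{q3,q6},{q4,q6},{q6,q7},{q2,q4,q6},{q3,q6,q7}} U13={{q6},{q2,q6},{q3,q6},{q4,q6},{q6,q7},{q2,q4,q6},{q3,q6,q7}} U23={{q1},{q1,q3},{q1,q4},{q2,q4},{q2,q7},{q3,q5},{q3,q6},{q4,q5},{q4,q6},{q6,q7},{q1,q3,q4},{q2,q4,q6},{q3,q4,q5},{q3,q6,q7}}
  U123={{q3,q6},{q4,q6},{q6,q7},{q2,q4,q6},{q3,q6,q7}}
components per intersection:
  U1: {{q6},{q2,q6},{q3,q6},{q4,q6},{q6,q7},{q2,q4,q6},{q3,q6,q7}}
  U2: {{q1},{q3},{q4},{q7},{q1,q3},{q1,q4},{q2,q4},{q2,q7},{q3,q4},{q3,q5},{q3,q6},{q3,q7},{q4,q5},{q4,q6},{q4,q7},{q6,q7},{q1,q3,q4},{q2,q4,q6},{q3,q4,q5},{q3,q6,q7}}
  U3: {{q1},{q1,q3},{q1,q4},{q1,q3,q4}} {{q2},{q6},{q2,q4},{q2,q6},{q2,q7},{q3,q6},{q4,q6},{q6,q7},{q2,q4,q6},{q3,q6,q7}} {{q5},{q3,q5},{q4,q5},{q3,q4,q5}}
  U12: {{q3,q6},{q6,q7},{q3,q6,q7}} {{q4,q6},{q2,q4,q6}}
  U13: {{q6},{q2,q6},{q3,q6},{q4,q6},{q6,q7},{q2,q4,q6},{q3,q6,q7}}
  U23: {{q1},{q1,q3},{q1,q4},{q1,q3,q4}} {{q2,q4},{q4,q6},{q2,q4,q6}} {{q2,q7}} {{q3,q5},{q4,q5},{q3,q4,q5}} {{q3,q6},{q6,q7},{q3,q6,q7}}
  U123: {{q3,q6},{q6,q7},{q3,q6,q7}} {{q4,q6},{q2,q4,q6}}
C dims 5,8,2; δ0: rk 4, SNF 1^4; δ1: rk 2, SNF 1^2
Ȟ^0: (5−4)−0=1 ⇒ Z
Ȟ^1: (8−2)−4=2 ⇒ Z^2
Ȟ^2: (2−0)−2=0 ⇒ 0

Ȟ^0(U;F) ≅ Z, Ȟ^1(U;F) ≅ Z^2, Ȟ^2(U;F) ≅ 0


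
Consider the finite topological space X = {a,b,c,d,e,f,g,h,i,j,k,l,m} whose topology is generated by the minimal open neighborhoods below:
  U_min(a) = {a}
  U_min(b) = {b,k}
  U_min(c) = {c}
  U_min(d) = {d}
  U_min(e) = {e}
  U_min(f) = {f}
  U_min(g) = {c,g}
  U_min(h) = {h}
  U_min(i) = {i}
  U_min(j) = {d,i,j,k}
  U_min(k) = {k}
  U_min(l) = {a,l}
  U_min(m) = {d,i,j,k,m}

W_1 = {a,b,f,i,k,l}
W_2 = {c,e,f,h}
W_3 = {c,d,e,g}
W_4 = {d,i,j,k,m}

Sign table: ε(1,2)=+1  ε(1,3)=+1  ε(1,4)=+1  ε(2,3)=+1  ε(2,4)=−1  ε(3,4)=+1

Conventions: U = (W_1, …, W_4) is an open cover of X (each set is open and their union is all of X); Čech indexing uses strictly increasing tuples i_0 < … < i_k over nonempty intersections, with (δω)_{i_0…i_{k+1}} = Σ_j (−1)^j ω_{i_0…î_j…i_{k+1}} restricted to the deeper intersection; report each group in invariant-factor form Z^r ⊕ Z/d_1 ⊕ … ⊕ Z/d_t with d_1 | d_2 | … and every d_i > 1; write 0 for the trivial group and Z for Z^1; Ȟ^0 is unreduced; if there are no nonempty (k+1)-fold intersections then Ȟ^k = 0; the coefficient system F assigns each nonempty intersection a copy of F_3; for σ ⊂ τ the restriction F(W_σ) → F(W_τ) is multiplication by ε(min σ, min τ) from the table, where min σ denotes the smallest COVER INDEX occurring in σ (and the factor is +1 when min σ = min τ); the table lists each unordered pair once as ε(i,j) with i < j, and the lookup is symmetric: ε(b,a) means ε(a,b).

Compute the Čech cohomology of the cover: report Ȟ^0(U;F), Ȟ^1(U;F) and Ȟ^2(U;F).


Ȟ^0(U;F) ≅ Z/3; Ȟ^1(U;F) ≅ Z/3; Ȟ^2(U;F) ≅ 0

nonempty overlaps:
  W12={f} W14={i,k} W23={c,e} W34={d}
C dims 4,4; δ0: rk_F3 3
degree 0: 4−3−0 = 1 → Ȟ^0 ≅ Z/3
degree 1: 4−0−3 = 1 → Ȟ^1 ≅ Z/3
degree 2: 0−0−0 = 0 → Ȟ^2 ≅ 0


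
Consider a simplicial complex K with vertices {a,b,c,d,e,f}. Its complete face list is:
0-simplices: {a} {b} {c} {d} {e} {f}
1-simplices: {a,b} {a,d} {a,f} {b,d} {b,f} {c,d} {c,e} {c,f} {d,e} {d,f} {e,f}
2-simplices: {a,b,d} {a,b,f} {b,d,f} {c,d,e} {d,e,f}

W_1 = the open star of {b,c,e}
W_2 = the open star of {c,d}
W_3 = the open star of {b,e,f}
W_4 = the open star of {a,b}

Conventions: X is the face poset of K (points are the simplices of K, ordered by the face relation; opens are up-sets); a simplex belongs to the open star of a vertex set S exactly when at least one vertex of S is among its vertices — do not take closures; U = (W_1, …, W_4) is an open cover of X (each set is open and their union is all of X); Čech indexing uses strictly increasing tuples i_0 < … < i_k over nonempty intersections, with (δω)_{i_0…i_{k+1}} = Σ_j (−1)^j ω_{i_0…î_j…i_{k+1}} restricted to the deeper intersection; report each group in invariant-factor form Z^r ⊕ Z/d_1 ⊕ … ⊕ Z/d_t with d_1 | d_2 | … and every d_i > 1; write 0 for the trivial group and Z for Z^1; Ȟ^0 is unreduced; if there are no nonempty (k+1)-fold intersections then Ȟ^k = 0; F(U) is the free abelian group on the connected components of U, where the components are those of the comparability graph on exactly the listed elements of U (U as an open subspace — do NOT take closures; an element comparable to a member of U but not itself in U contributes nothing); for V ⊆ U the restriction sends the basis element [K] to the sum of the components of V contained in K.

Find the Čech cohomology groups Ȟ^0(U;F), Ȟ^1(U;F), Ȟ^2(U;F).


intersection data:
  W1={{b},{c},{e},{a,b},{b,d},{b,f},{c,d},{c,e},{c,f},{d,e},{e,f},{a,b,d},{a,b,f},{b,d,f},{c,d,e},{d,e,f}} W2={{c},{d},{a,d},{b,d},{c,d},{c,e},{c,f},{d,e},{d,f},{a,b,d},{b,d,f},{c,d,e},{d,e,f}} W3={{b},{e},{f},{a,b},{a,f},{b,d},{b,f},{c,e},{c,f},{d,e},{d,f},{e,f},{a,b,d},{a,b,f},{b,d,f},{c,d,e},{d,e,f}} W4={{a},{b},{a,b},{a,d},{a,f},{b,d},{b,f},{a,b,d},{a,b,f},{b,d,f}}
  W12={{c},{b,d},{c,d},{c,e},{c,f},{d,e},{a,b,d},{b,d,f},{c,d,e},{d,e,f}} W13={{b},{e},{a,b},{b,d},{b,f},{c,e},{c,f},{d,e},{e,f},{a,b,d},{a,b,f},{b,d,f},{c,d,e},{d,e,f}} W14={{b},{a,b},{b,d},{b,f},{a,b,d},{a,b,f},{b,d,f}} W23={{b,d},{c,e},{c,f},{d,e},{d,f},{a,b,d},{b,d,f},{c,d,e},{d,e,f}} W24={{a,d},{b,d},{a,b,d},{b,d,f}} W34={{b},{a,b},{a,f},{b,d},{b,f},{a,b,d},{a,b,f},{b,d,f}}
  W123={{b,d},{c,e},{c,f},{d,e},{a,b,d},{b,d,f},{c,d,e},{d,e,f}} W124={{b,d},{a,b,d},{b,d,f}} W134={{b},{a,b},{b,d},{b,f},{a,b,d},{a,b,f},{b,d,f}} W234={{b,d},{a,b,d},{b,d,f}}
  W1234={{b,d},{a,b,d},{b,d,f}}
components per intersection:
  W1: {{b},{a,b},{b,d},{b,f},{a,b,d},{a,b,f},{b,d,f}} {{c},{e},{c,d},{c,e},{c,f},{d,e},{e,f},{c,d,e},{d,e,f}}
  W2: {{c},{d},{a,d},{b,d},{c,d},{c,e},{c,f},{d,e},{d,f},{a,b,d},{b,d,f},{c,d,e},{d,e,f}}
  W3: {{b},{e},{f},{a,b},{a,f},{b,d},{b,f},{c,e},{c,f},{d,e},{d,f},{e,f},{a,b,d},{a,b,f},{b,d,f},{c,d,e},{d,e,f}}
  W4: {{a},{b},{a,b},{a,d},{a,f},{b,d},{b,f},{a,b,d},{a,b,f},{b,d,f}}
  W12: {{c},{c,d},{c,e},{c,f},{d,e},{c,d,e},{d,e,f}} {{b,d},{a,b,d},{b,d,f}}
  W13: {{b},{a,b},{b,d},{b,f},{a,b,d},{a,b,f},{b,d,f}} {{e},{c,e},{d,e},{e,f},{c,d,e},{d,e,f}} {{c,f}}
  W14: {{b},{a,b},{b,d},{b,f},{a,b,d},{a,b,f},{b,d,f}}
  W23: {{b,d},{c,e},{d,e},{d,f},{a,b,d},{b,d,f},{c,d,e},{d,e,f}} {{c,f}}
  W24: {{a,d},{b,d},{a,b,d},{b,d,f}}
  W34: {{b},{a,b},{a,f},{b,d},{b,f},{a,b,d},{a,b,f},{b,d,f}}
  W123: {{b,d},{a,b,d},{b,d,f}} {{c,e},{d,e},{c,d,e},{d,e,f}} {{c,f}}
  W124: {{b,d},{a,b,d},{b,d,f}}
  W134: {{b},{a,b},{b,d},{b,f},{a,b,d},{a,b,f},{b,d,f}}
  W234: {{b,d},{a,b,d},{b,d,f}}
  W1234: {{b,d},{a,b,d},{b,d,f}}
C dims 5,10,6,1; δ0: rk 4, SNF 1^4; δ1: rk 5, SNF 1^5; δ2: rk 1, SNF 1^1
Ȟ^0 = (5 − 4) − 0 = 1, so Ȟ^0 ≅ Z
Ȟ^1 = (10 − 5) − 4 = 1, so Ȟ^1 ≅ Z
Ȟ^2 = (6 − 1) − 5 = 0, so Ȟ^2 ≅ 0

Ȟ^0(U;F) ≅ Z; Ȟ^1(U;F) ≅ Z; Ȟ^2(U;F) ≅ 0


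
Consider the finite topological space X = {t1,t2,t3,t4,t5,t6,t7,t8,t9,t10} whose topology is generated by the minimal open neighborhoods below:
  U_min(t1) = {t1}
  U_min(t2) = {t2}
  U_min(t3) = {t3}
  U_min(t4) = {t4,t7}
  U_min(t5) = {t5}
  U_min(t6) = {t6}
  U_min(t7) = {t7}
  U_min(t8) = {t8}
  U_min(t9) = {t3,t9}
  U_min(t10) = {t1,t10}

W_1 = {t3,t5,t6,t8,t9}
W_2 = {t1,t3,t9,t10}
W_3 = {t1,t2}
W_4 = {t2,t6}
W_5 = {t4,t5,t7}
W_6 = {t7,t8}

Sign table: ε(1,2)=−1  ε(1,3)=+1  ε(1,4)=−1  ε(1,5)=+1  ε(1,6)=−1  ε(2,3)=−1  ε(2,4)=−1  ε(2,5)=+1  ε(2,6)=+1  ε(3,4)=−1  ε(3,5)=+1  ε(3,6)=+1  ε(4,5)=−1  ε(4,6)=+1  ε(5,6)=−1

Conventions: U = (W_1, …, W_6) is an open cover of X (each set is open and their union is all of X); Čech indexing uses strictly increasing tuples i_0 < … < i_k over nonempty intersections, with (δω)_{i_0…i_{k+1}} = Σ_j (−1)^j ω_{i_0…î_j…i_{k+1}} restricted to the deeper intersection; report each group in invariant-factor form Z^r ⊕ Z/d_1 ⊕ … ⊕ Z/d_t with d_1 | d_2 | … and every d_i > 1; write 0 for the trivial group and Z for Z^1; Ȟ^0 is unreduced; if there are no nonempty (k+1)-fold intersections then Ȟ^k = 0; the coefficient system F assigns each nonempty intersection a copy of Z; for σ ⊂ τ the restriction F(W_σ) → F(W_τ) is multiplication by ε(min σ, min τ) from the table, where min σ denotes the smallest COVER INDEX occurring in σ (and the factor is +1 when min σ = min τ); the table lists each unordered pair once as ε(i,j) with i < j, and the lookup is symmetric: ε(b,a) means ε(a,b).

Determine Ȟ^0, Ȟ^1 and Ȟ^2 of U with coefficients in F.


Ȟ^0 ≅ Z,  Ȟ^1 ≅ Z^2,  Ȟ^2 ≅ 0

nonempty intersections:
  W12={t3,t9} W14={t6} W15={t5} W16={t8} W23={t1} W34={t2} W56={t7}
C dims 6,7; δ0: rk 5, SNF 1^5
Ȟ^0: (6−5)−0=1 ⇒ Z
Ȟ^1: (7−0)−5=2 ⇒ Z^2
Ȟ^2: (0−0)−0=0 ⇒ 0


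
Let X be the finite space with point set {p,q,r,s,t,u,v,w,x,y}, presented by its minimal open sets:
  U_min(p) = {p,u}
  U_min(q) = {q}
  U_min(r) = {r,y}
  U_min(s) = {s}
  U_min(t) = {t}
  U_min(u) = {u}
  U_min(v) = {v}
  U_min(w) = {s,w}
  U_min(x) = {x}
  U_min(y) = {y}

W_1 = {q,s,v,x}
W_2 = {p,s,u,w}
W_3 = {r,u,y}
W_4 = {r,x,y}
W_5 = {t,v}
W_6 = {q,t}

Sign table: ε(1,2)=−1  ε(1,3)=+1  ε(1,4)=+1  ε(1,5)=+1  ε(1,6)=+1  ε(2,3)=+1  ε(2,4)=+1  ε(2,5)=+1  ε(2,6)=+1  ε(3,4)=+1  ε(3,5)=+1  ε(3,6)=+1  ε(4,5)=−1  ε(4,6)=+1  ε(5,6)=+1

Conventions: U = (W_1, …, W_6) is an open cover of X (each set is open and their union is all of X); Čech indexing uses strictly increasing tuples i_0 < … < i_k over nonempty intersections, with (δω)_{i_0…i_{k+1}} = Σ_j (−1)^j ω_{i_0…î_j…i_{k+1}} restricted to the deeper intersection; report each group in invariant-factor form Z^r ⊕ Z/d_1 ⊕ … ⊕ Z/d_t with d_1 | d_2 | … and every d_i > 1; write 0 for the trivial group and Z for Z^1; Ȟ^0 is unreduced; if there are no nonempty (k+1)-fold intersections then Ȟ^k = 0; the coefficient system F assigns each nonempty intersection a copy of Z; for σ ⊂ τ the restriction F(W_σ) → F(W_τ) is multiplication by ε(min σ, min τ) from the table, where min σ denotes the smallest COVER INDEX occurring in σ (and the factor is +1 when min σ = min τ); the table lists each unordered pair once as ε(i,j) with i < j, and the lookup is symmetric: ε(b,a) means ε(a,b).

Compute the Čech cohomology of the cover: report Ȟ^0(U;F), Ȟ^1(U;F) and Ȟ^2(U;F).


nerve simplices:
  W12={s} W14={x} W15={v} W16={q} W23={u} W34={r,y} W56={t}
C dims 6,7; δ0: rk 6, SNF 1^5·2
degree 0: 6−6−0 = 0 → Ȟ^0 ≅ 0
degree 1: 7−0−6 = 1 plus torsion [2] → Ȟ^1 ≅ Z ⊕ Z/2
degree 2: 0−0−0 = 0 → Ȟ^2 ≅ 0

Ȟ^0 ≅ 0; Ȟ^1 ≅ Z ⊕ Z/2; Ȟ^2 ≅ 0


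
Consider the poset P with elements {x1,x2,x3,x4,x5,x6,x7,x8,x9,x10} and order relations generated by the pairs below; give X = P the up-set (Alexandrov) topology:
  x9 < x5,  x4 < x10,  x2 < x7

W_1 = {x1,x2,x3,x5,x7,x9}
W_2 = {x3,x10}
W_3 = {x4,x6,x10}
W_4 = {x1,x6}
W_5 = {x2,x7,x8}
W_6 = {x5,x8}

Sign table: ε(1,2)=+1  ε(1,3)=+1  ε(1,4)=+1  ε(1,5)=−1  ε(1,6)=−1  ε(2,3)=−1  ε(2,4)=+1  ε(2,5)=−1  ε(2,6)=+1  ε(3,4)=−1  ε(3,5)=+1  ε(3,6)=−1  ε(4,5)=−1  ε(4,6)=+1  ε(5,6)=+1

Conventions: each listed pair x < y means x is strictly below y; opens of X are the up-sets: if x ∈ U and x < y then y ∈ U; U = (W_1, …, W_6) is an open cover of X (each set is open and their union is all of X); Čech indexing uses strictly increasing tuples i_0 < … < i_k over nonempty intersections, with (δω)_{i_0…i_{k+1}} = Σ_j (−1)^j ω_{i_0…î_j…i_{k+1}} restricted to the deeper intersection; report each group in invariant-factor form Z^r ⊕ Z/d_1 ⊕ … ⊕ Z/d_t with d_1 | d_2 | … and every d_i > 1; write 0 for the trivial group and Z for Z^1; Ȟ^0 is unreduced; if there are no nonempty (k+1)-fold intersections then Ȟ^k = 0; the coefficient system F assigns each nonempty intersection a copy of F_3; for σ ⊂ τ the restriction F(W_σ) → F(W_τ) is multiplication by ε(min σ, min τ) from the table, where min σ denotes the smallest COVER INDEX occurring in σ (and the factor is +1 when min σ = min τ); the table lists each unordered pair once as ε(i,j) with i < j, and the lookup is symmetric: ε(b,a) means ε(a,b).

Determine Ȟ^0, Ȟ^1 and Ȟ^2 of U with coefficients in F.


cover nerve:
  W12={x3} W14={x1} W15={x2,x7} W16={x5} W23={x10} W34={x6} W56={x8}
C dims 6,7; δ0: rk_F3 5
Ȟ^0: (6−5)−0=1 ⇒ Z/3
Ȟ^1: (7−0)−5=2 ⇒ Z/3 ⊕ Z/3
Ȟ^2: (0−0)−0=0 ⇒ 0

Ȟ^0(U;F) ≅ Z/3; Ȟ^1(U;F) ≅ Z/3 ⊕ Z/3; Ȟ^2(U;F) ≅ 0


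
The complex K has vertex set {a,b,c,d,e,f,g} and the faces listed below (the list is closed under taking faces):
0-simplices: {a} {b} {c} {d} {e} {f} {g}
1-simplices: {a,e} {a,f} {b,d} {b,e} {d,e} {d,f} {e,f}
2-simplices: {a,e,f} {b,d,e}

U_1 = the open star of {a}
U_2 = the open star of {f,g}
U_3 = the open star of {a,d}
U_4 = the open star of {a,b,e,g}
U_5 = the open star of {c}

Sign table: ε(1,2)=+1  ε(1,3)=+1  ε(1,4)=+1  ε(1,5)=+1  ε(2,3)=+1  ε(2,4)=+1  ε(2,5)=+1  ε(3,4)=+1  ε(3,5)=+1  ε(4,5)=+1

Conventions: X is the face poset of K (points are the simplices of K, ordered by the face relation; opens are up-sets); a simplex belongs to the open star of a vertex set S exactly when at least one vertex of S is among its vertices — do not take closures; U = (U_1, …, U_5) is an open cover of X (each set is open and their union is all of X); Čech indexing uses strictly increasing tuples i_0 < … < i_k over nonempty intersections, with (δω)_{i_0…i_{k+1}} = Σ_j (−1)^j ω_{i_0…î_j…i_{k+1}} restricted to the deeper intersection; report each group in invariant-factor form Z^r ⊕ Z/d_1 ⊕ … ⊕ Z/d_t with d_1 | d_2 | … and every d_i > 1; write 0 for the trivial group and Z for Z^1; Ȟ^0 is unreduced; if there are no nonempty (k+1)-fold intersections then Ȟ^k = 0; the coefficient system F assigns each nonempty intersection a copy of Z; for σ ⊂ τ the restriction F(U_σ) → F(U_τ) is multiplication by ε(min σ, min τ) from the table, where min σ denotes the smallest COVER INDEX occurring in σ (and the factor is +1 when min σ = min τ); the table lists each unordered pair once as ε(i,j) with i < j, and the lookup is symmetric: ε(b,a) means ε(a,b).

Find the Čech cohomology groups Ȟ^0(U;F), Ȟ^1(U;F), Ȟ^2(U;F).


nerve of the cover:
  U1={{a},{a,e},{a,f},{a,e,f}} U2={{f},{g},{a,f},{d,f},{e,f},{a,e,f}} U3={{a},{d},{a,e},{a,f},{b,d},{d,e},{d,f},{a,e,f},{b,d,e}} U4={{a},{b},{e},{g},{a,e},{a,f},{b,d},{b,e},{d,e},{e,f},{a,e,f},{b,d,e}} U5={{c}}
  U12={{a,f},{a,e,f}} U13={{a},{a,e},{a,f},{a,e,f}} U14={{a},{a,e},{a,f},{a,e,f}} U23={{a,f},{d,f},{a,e,f}} U24={{g},{a,f},{e,f},{a,e,f}} U34={{a},{a,e},{a,f},{b,d},{d,e},{a,e,f},{b,d,e}}
  U123={{a,f},{a,e,f}} U124={{a,f},{a,e,f}} U134={{a},{a,e},{a,f},{a,e,f}} U234={{a,f},{a,e,f}}
  U1234={{a,f},{a,e,f}}
C dims 5,6,4,1; δ0: rk 3, SNF 1^3; δ1: rk 3, SNF 1^3; δ2: rk 1, SNF 1^1
Ȟ^0 = (5 − 3) − 0 = 2, so Ȟ^0 ≅ Z^2
Ȟ^1 = (6 − 3) − 3 = 0, so Ȟ^1 ≅ 0
Ȟ^2 = (4 − 1) − 3 = 0, so Ȟ^2 ≅ 0

Ȟ^0 = Z^2; Ȟ^1 = 0; Ȟ^2 = 0


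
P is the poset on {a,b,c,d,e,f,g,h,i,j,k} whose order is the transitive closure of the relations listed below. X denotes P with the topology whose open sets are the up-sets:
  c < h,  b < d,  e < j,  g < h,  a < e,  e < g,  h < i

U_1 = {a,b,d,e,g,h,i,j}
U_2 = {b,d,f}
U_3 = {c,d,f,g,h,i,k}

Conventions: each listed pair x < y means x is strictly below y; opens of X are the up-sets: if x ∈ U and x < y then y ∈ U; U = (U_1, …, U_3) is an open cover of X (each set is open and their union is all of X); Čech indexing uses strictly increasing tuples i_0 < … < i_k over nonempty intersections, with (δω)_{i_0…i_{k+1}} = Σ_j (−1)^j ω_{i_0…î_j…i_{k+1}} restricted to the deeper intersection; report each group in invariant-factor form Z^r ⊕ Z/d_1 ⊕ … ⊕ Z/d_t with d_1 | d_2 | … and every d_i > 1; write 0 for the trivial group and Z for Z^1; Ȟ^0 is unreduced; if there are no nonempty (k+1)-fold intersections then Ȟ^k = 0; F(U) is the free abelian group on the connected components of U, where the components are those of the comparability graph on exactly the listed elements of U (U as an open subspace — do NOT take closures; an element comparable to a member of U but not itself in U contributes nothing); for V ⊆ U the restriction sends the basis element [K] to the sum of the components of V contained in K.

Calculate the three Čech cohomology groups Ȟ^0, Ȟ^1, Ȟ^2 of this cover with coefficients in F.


nonempty intersections:
  U12={b,d} U13={d,g,h,i} U23={d,f}
  U123={d}
components per intersection:
  U1: {a,e,g,h,i,j} {b,d}
  U2: {b,d} {f}
  U3: {c,g,h,i} {d} {f} {k}
  U12: {b,d}
  U13: {d} {g,h,i}
  U23: {d} {f}
  U123: {d}
C dims 8,5,1; δ0: rk 4, SNF 1^4; δ1: rk 1, SNF 1^1
Ȟ^0: (8−4)−0=4 ⇒ Z^4
Ȟ^1: (5−1)−4=0 ⇒ 0
Ȟ^2: (1−0)−1=0 ⇒ 0

Ȟ^0 ≅ Z^4, Ȟ^1 ≅ 0 and Ȟ^2 ≅ 0


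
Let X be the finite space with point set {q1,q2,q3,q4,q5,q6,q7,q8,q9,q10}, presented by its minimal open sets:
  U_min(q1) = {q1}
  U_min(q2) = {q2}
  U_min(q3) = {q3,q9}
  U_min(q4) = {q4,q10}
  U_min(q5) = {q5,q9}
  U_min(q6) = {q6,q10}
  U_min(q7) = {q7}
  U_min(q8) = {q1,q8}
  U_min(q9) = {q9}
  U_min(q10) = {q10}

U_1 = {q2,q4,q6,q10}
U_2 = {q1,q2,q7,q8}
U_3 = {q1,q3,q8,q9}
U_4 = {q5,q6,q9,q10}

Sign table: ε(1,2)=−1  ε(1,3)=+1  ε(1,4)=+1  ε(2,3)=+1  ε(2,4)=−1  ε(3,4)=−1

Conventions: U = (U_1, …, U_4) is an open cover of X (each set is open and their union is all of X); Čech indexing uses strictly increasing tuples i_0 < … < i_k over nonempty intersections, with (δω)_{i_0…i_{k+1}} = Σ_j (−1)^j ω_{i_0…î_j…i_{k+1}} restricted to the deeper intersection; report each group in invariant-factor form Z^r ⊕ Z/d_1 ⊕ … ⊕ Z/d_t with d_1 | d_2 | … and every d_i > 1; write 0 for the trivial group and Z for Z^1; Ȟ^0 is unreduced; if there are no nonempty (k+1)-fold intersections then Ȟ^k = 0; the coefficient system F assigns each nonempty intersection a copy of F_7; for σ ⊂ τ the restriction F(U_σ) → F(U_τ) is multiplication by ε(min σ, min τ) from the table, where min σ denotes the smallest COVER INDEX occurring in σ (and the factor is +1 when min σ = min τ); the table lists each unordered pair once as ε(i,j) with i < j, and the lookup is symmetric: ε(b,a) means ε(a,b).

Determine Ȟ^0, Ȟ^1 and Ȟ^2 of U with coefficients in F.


Ȟ^0 ≅ Z/7, Ȟ^1 ≅ Z/7 and Ȟ^2 ≅ 0

nerve simplices:
  U12={q2} U14={q6,q10} U23={q1,q8} U34={q9}
C dims 4,4; δ0: rk_F7 3
degree 0: 4−3−0 = 1 → Ȟ^0 ≅ Z/7
degree 1: 4−0−3 = 1 → Ȟ^1 ≅ Z/7
degree 2: 0−0−0 = 0 → Ȟ^2 ≅ 0


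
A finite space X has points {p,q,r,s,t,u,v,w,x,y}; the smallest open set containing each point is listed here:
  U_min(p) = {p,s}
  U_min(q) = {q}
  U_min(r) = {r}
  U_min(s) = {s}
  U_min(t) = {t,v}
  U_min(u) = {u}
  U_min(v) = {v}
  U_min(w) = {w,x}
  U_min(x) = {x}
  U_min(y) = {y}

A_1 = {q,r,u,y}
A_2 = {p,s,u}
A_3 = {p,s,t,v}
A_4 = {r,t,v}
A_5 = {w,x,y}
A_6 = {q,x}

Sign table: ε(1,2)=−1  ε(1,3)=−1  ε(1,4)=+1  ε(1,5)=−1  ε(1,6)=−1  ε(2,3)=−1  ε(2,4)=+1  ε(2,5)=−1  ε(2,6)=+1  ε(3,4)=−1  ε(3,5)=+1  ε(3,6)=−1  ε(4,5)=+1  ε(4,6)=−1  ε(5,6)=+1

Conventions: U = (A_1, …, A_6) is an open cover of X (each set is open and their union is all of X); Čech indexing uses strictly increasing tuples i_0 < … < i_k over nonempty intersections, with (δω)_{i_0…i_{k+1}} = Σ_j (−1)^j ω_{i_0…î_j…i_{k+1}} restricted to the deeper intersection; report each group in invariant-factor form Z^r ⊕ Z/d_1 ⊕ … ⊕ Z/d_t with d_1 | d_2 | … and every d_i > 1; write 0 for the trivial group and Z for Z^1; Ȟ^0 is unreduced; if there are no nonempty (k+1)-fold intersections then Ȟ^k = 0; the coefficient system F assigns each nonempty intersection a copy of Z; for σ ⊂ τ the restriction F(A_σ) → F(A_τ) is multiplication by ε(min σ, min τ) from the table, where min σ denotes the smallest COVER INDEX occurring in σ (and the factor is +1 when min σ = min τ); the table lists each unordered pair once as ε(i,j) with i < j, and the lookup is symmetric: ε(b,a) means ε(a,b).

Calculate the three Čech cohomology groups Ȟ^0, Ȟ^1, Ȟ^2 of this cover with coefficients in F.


intersection data:
  A12={u} A14={r} A15={y} A16={q} A23={p,s} A34={t,v} A56={x}
C dims 6,7; δ0: rk 6, SNF 1^5·2
Ȟ^0 = (6 − 6) − 0 = 0, so Ȟ^0 ≅ 0
Ȟ^1 = (7 − 0) − 6 = 1 plus torsion [2], so Ȟ^1 ≅ Z ⊕ Z/2
Ȟ^2 = (0 − 0) − 0 = 0, so Ȟ^2 ≅ 0

Ȟ^0(U;F) ≅ 0, Ȟ^1(U;F) ≅ Z ⊕ Z/2 and Ȟ^2(U;F) ≅ 0


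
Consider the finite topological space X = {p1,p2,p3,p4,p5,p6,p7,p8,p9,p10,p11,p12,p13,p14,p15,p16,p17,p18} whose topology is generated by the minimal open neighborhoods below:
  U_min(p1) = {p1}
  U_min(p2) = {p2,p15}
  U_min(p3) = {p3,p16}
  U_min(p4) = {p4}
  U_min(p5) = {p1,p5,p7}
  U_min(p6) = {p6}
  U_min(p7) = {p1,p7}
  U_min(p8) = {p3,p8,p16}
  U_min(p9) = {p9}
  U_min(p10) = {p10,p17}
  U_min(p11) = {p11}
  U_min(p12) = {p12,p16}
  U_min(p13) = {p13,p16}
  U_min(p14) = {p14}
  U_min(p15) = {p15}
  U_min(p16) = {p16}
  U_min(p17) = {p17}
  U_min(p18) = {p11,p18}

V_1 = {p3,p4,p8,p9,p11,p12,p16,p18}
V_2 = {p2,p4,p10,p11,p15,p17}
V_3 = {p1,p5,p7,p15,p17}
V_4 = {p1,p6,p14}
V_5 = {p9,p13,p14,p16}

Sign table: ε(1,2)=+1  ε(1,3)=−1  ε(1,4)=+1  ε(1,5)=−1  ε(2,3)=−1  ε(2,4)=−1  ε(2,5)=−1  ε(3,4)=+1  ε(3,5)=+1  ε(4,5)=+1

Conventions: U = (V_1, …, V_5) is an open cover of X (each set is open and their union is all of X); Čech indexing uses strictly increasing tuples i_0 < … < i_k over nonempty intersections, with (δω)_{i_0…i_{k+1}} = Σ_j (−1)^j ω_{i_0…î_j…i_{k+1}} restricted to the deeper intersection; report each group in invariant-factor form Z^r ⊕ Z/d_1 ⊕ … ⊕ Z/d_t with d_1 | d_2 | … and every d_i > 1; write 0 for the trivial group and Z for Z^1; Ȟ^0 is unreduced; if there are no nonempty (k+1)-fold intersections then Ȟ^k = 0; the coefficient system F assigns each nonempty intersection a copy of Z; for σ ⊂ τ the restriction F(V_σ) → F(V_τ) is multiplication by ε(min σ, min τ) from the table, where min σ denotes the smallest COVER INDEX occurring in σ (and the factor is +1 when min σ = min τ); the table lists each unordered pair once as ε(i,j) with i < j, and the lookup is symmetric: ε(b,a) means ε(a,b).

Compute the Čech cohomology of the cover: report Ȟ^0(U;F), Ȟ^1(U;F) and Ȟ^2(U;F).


Ȟ^0(U;F) ≅ Z, Ȟ^1(U;F) ≅ Z, Ȟ^2(U;F) ≅ 0

nonempty intersections:
  V12={p4,p11} V15={p9,p16} V23={p15,p17} V34={p1} V45={p14}
C dims 5,5; δ0: rk 4, SNF 1^4
Ȟ^0: (5−4)−0=1 ⇒ Z
Ȟ^1: (5−0)−4=1 ⇒ Z
Ȟ^2: (0−0)−0=0 ⇒ 0


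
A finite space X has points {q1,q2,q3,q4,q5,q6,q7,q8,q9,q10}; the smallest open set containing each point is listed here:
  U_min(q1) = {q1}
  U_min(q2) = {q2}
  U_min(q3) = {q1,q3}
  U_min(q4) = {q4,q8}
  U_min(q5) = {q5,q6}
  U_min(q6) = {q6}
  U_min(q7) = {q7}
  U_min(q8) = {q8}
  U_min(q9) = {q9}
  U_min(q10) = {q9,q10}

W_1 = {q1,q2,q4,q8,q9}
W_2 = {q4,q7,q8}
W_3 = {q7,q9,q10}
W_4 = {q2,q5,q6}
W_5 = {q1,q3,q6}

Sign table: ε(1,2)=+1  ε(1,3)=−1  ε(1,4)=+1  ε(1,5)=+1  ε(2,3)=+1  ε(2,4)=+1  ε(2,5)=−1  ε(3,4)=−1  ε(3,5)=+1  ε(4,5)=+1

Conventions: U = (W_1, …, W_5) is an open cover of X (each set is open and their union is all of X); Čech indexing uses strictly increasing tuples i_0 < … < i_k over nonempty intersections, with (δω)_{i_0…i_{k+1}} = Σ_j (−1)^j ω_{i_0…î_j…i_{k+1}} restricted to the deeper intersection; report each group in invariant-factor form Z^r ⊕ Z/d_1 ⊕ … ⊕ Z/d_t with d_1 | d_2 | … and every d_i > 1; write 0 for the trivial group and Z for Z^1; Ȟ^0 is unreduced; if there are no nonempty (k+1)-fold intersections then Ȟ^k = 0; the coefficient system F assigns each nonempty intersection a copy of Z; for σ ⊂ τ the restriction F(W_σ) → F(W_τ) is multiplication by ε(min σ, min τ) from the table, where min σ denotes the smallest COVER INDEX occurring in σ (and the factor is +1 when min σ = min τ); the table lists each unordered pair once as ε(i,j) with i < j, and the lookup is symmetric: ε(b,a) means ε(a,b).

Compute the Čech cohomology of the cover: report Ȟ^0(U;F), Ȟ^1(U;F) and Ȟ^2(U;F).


Ȟ^0(U;F) ≅ 0, Ȟ^1(U;F) ≅ Z ⊕ Z/2, Ȟ^2(U;F) ≅ 0

cover nerve:
  W12={q4,q8} W13={q9} W14={q2} W15={q1} W23={q7} W45={q6}
C dims 5,6; δ0: rk 5, SNF 1^4·2
Ȟ^0: (5−5)−0=0 ⇒ 0
Ȟ^1: (6−0)−5=1 plus torsion [2] ⇒ Z ⊕ Z/2
Ȟ^2: (0−0)−0=0 ⇒ 0


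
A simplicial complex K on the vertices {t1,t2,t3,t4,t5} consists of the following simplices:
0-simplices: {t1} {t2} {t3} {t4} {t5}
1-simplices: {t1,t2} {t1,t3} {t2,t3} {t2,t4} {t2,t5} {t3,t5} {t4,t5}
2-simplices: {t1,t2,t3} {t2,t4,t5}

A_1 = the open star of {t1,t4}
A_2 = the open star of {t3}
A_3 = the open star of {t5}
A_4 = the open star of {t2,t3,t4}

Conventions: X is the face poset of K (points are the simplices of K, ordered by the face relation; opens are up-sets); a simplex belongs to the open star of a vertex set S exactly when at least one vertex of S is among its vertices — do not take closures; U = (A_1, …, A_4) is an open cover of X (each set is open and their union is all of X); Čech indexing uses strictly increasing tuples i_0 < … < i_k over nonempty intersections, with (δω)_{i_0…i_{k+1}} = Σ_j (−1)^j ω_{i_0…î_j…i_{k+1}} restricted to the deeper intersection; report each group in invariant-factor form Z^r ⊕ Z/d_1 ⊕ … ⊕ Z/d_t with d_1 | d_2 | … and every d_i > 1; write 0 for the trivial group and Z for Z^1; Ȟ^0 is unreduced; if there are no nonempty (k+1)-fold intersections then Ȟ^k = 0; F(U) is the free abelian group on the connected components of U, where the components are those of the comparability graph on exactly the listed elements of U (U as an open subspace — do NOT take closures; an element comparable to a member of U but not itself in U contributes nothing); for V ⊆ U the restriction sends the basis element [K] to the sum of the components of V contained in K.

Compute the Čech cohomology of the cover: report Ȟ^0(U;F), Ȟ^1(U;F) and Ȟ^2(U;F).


Ȟ^0(U;F) ≅ Z,  Ȟ^1(U;F) ≅ Z,  Ȟ^2(U;F) ≅ 0

nerve of the cover:
  A1={{t1},{t4},{t1,t2},{t1,t3},{t2,t4},{t4,t5},{t1,t2,t3},{t2,t4,t5}} A2={{t3},{t1,t3},{t2,t3},{t3,t5},{t1,t2,t3}} A3={{t5},{t2,t5},{t3,t5},{t4,t5},{t2,t4,t5}} A4={{t2},{t3},{t4},{t1,t2},{t1,t3},{t2,t3},{t2,t4},{t2,t5},{t3,t5},{t4,t5},{t1,t2,t3},{t2,t4,t5}}
  A12={{t1,t3},{t1,t2,t3}} A13={{t4,t5},{t2,t4,t5}} A14={{t4},{t1,t2},{t1,t3},{t2,t4},{t4,t5},{t1,t2,t3},{t2,t4,t5}} A23={{t3,t5}} A24={{t3},{t1,t3},{t2,t3},{t3,t5},{t1,t2,t3}} A34={{t2,t5},{t3,t5},{t4,t5},{t2,t4,t5}}
  A124={{t1,t3},{t1,t2,t3}} A134={{t4,t5},{t2,t4,t5}} A234={{t3,t5}}
components per intersection:
  A1: {{t1},{t1,t2},{t1,t3},{t1,t2,t3}} {{t4},{t2,t4},{t4,t5},{t2,t4,t5}}
  A2: {{t3},{t1,t3},{t2,t3},{t3,t5},{t1,t2,t3}}
  A3: {{t5},{t2,t5},{t3,t5},{t4,t5},{t2,t4,t5}}
  A4: {{t2},{t3},{t4},{t1,t2},{t1,t3},{t2,t3},{t2,t4},{t2,t5},{t3,t5},{t4,t5},{t1,t2,t3},{t2,t4,t5}}
  A12: {{t1,t3},{t1,t2,t3}}
  A13: {{t4,t5},{t2,t4,t5}}
  A14: {{t4},{t2,t4},{t4,t5},{t2,t4,t5}} {{t1,t2},{t1,t3},{t1,t2,t3}}
  A23: {{t3,t5}}
  A24: {{t3},{t1,t3},{t2,t3},{t3,t5},{t1,t2,t3}}
  A34: {{t2,t5},{t4,t5},{t2,t4,t5}} {{t3,t5}}
  A124: {{t1,t3},{t1,t2,t3}}
  A134: {{t4,t5},{t2,t4,t5}}
  A234: {{t3,t5}}
C dims 5,8,3; δ0: rk 4, SNF 1^4; δ1: rk 3, SNF 1^3
Ȟ^0 = (5 − 4) − 0 = 1, so Ȟ^0 ≅ Z
Ȟ^1 = (8 − 3) − 4 = 1, so Ȟ^1 ≅ Z
Ȟ^2 = (3 − 0) − 3 = 0, so Ȟ^2 ≅ 0


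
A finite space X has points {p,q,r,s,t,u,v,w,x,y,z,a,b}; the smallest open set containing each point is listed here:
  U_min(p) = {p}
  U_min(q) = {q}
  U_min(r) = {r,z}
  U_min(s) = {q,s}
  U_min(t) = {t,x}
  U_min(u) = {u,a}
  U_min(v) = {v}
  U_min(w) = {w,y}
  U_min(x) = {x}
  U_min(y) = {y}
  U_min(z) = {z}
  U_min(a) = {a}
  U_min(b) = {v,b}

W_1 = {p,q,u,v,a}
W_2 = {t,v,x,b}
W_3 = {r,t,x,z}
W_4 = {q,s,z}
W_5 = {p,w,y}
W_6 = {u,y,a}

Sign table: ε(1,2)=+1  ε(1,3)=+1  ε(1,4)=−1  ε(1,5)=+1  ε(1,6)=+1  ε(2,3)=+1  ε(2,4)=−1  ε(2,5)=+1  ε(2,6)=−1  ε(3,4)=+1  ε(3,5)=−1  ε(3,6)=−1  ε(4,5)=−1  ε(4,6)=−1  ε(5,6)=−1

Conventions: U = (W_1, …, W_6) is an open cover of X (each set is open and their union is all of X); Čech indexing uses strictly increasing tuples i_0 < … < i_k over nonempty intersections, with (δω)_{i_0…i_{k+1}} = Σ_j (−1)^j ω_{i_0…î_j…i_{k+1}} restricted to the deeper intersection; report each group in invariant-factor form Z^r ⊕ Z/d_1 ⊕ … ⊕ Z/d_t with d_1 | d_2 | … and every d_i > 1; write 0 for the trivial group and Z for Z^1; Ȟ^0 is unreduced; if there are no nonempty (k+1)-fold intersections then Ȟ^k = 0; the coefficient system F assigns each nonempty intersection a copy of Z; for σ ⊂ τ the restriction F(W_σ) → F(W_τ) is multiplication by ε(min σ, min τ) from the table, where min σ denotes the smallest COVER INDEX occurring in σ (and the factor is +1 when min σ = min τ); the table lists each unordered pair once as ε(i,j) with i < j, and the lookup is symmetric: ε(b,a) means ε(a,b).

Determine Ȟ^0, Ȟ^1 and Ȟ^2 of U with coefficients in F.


nonempty intersections:
  W12={v} W14={q} W15={p} W16={u,a} W23={t,x} W34={z} W56={y}
C dims 6,7; δ0: rk 6, SNF 1^5·2
Ȟ^0: (6−6)−0=0 ⇒ 0
Ȟ^1: (7−0)−6=1 plus torsion [2] ⇒ Z ⊕ Z/2
Ȟ^2: (0−0)−0=0 ⇒ 0

Ȟ^0 ≅ 0, Ȟ^1 ≅ Z ⊕ Z/2 and Ȟ^2 ≅ 0


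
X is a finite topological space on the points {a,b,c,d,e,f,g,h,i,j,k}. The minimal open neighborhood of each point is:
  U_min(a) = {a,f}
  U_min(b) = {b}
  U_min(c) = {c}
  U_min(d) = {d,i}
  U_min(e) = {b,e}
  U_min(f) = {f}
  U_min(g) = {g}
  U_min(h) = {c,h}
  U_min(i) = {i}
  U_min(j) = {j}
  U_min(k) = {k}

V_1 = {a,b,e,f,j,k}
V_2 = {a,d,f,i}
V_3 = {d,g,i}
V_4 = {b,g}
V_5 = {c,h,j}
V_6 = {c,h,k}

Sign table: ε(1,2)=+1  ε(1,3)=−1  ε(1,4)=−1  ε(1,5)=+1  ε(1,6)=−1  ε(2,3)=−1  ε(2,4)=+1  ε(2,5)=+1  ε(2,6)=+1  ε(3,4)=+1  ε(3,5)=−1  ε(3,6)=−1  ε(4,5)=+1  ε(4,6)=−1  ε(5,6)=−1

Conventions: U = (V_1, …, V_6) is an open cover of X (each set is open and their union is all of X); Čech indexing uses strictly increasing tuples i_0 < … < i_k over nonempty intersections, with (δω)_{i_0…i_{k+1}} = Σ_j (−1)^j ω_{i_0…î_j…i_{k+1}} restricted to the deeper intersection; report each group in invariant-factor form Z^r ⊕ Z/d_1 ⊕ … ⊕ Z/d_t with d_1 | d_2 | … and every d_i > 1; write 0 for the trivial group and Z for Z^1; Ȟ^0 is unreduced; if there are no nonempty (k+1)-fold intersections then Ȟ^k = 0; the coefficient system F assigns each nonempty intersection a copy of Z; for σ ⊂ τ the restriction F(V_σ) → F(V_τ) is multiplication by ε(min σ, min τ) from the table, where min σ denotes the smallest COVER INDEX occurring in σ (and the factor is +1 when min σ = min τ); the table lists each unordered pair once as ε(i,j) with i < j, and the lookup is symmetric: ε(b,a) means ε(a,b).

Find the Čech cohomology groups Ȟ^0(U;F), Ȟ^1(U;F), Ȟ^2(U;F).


nerve simplices:
  V12={a,f} V14={b} V15={j} V16={k} V23={d,i} V34={g} V56={c,h}
C dims 6,7; δ0: rk 5, SNF 1^5
degree 0: 6−5−0 = 1 → Ȟ^0 ≅ Z
degree 1: 7−0−5 = 2 → Ȟ^1 ≅ Z^2
degree 2: 0−0−0 = 0 → Ȟ^2 ≅ 0

Ȟ^0 ≅ Z, Ȟ^1 ≅ Z^2 and Ȟ^2 ≅ 0


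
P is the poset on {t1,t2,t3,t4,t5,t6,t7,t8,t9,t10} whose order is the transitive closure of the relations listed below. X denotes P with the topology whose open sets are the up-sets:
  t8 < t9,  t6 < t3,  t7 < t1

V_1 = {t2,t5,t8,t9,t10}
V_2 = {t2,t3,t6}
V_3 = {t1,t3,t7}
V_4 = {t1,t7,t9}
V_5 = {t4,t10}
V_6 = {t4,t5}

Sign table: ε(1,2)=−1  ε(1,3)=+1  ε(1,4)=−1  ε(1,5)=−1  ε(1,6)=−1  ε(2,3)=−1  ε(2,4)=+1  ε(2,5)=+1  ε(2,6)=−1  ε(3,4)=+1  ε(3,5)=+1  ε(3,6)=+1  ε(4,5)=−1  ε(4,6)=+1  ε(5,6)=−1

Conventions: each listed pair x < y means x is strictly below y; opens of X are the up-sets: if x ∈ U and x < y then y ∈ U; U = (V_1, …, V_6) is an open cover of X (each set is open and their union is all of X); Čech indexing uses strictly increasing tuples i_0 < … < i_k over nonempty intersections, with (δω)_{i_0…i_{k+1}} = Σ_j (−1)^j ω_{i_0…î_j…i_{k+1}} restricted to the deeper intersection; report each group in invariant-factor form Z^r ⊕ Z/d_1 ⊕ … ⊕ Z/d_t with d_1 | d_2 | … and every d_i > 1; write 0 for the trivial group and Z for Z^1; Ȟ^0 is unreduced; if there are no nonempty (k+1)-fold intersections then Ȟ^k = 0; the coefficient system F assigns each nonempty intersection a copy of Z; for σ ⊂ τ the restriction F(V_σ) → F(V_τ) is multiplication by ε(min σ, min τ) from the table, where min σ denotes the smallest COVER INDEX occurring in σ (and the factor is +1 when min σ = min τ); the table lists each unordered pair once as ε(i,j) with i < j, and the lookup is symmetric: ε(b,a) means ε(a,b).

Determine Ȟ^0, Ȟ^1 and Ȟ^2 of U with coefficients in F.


Ȟ^0(U;F) ≅ 0, Ȟ^1(U;F) ≅ Z ⊕ Z/2 and Ȟ^2(U;F) ≅ 0

nerve of the cover:
  V12={t2} V14={t9} V15={t10} V16={t5} V23={t3} V34={t1,t7} V56={t4}
C dims 6,7; δ0: rk 6, SNF 1^5·2
Ȟ^0 = (6 − 6) − 0 = 0, so Ȟ^0 ≅ 0
Ȟ^1 = (7 − 0) − 6 = 1 plus torsion [2], so Ȟ^1 ≅ Z ⊕ Z/2
Ȟ^2 = (0 − 0) − 0 = 0, so Ȟ^2 ≅ 0


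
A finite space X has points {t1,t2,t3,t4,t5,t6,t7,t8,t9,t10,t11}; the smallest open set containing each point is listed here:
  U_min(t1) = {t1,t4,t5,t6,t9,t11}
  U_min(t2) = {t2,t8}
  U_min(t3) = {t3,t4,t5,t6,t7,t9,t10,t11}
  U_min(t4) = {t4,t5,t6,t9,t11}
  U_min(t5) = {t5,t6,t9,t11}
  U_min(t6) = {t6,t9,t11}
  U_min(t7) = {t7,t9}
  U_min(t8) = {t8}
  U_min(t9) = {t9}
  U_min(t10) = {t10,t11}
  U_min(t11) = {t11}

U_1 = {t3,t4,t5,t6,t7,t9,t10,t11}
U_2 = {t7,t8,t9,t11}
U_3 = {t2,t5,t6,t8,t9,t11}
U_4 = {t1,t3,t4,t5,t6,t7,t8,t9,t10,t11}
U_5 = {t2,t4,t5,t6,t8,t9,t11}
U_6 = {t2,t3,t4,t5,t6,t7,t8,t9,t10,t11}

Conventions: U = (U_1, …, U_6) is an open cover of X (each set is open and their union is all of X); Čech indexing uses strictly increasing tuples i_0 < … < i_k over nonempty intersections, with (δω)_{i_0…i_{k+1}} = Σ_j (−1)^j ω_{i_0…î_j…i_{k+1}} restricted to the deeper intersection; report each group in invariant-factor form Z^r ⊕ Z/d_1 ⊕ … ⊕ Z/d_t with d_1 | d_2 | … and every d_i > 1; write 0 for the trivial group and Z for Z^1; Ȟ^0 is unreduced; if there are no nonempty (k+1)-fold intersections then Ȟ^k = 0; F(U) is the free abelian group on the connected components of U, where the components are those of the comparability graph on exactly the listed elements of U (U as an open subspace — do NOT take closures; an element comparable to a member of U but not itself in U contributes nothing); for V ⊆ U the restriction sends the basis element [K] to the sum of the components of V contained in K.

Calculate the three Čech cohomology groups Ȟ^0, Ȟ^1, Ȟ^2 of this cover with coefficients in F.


Ȟ^0(U;F) ≅ Z^2; Ȟ^1(U;F) ≅ 0; Ȟ^2(U;F) ≅ 0

nerve of the cover:
  U12={t7,t9,t11} U13={t5,t6,t9,t11} U14={t3,t4,t5,t6,t7,t9,t10,t11} U15={t4,t5,t6,t9,t11} U16={t3,t4,t5,t6,t7,t9,t10,t11} U23={t8,t9,t11} U24={t7,t8,t9,t11} U25={t8,t9,t11} U26={t7,t8,t9,t11} U34={t5,t6,t8,t9,t11} U35={t2,t5,t6,t8,t9,t11} U36={t2,t5,t6,t8,t9,t11} U45={t4,t5,t6,t8,t9,t11} U46={t3,t4,t5,t6,t7,t8,t9,t10,t11} U56={t2,t4,t5,t6,t8,t9,t11}
  U123={t9,t11} U124={t7,t9,t11} U125={t9,t11} U126={t7,t9,t11} U134={t5,t6,t9,t11} U135={t5,t6,t9,t11} U136={t5,t6,t9,t11} U145={t4,t5,t6,t9,t11} U146={t3,t4,t5,t6,t7,t9,t10,t11} U156={t4,t5,t6,t9,t11} U234={t8,t9,t11} U235={t8,t9,t11} U236={t8,t9,t11} U245={t8,t9,t11} U246={t7,t8,t9,t11} U256={t8,t9,t11} U345={t5,t6,t8,t9,t11} U346={t5,t6,t8,t9,t11} U356={t2,t5,t6,t8,t9,t11} U456={t4,t5,t6,t8,t9,t11}
  U1234={t9,t11} U1235={t9,t11} U1236={t9,t11} U1245={t9,t11} U1246={t7,t9,t11} U1256={t9,t11} U1345={t5,t6,t9,t11} U1346={t5,t6,t9,t11} U1356={t5,t6,t9,t11} U1456={t4,t5,t6,t9,t11} U2345={t8,t9,t11} U2346={t8,t9,t11} U2356={t8,t9,t11} U2456={t8,t9,t11} U3456={t5,t6,t8,t9,t11}
  U12345={t9,t11} U12346={t9,t11} U12356={t9,t11} U12456={t9,t11} U13456={t5,t6,t9,t11} U23456={t8,t9,t11}
  U123456={t9,t11}
components per intersection:
  U1: {t3,t4,t5,t6,t7,t9,t10,t11}
  U2: {t7,t9} {t8} {t11}
  U3: {t2,t8} {t5,t6,t9,t11}
  U4: {t1,t3,t4,t5,t6,t7,t9,t10,t11} {t8}
  U5: {t2,t8} {t4,t5,t6,t9,t11}
  U6: {t2,t8} {t3,t4,t5,t6,t7,t9,t10,t11}
  U12: {t7,t9} {t11}
  U13: {t5,t6,t9,t11}
  U14: {t3,t4,t5,t6,t7,t9,t10,t11}
  U15: {t4,t5,t6,t9,t11}
  U16: {t3,t4,t5,t6,t7,t9,t10,t11}
  U23: {t8} {t9} {t11}
  U24: {t7,t9} {t8} {t11}
  U25: {t8} {t9} {t11}
  U26: {t7,t9} {t8} {t11}
  U34: {t5,t6,t9,t11} {t8}
  U35: {t2,t8} {t5,t6,t9,t11}
  U36: {t2,t8} {t5,t6,t9,t11}
  U45: {t4,t5,t6,t9,t11} {t8}
  U46: {t3,t4,t5,t6,t7,t9,t10,t11} {t8}
  U56: {t2,t8} {t4,t5,t6,t9,t11}
  U123: {t9} {t11}
  U124: {t7,t9} {t11}
  U125: {t9} {t11}
  U126: {t7,t9} {t11}
  U134: {t5,t6,t9,t11}
  U135: {t5,t6,t9,t11}
  U136: {t5,t6,t9,t11}
  U145: {t4,t5,t6,t9,t11}
  U146: {t3,t4,t5,t6,t7,t9,t10,t11}
  U156: {t4,t5,t6,t9,t11}
  U234: {t8} {t9} {t11}
  U235: {t8} {t9} {t11}
  U236: {t8} {t9} {t11}
  U245: {t8} {t9} {t11}
  U246: {t7,t9} {t8} {t11}
  U256: {t8} {t9} {t11}
  U345: {t5,t6,t9,t11} {t8}
  U346: {t5,t6,t9,t11} {t8}
  U356: {t2,t8} {t5,t6,t9,t11}
  U456: {t4,t5,t6,t9,t11} {t8}
  U1234: {t9} {t11}
  U1235: {t9} {t11}
  U1236: {t9} {t11}
  U1245: {t9} {t11}
  U1246: {t7,t9} {t11}
  U1256: {t9} {t11}
  U1345: {t5,t6,t9,t11}
  U1346: {t5,t6,t9,t11}
  U1356: {t5,t6,t9,t11}
  U1456: {t4,t5,t6,t9,t11}
  U2345: {t8} {t9} {t11}
  U2346: {t8} {t9} {t11}
  U2356: {t8} {t9} {t11}
  U2456: {t8} {t9} {t11}
  U3456: {t5,t6,t9,t11} {t8}
  U12345: {t9} {t11}
  U12346: {t9} {t11}
  U12356: {t9} {t11}
  U12456: {t9} {t11}
  U13456: {t5,t6,t9,t11}
  U23456: {t8} {t9} {t11}
  U123456: {t9} {t11}
C dims 12,30,40,30; δ0: rk 10, SNF 1^10; δ1: rk 20, SNF 1^20; δ2: rk 20, SNF 1^20
Ȟ^0 = (12 − 10) − 0 = 2, so Ȟ^0 ≅ Z^2
Ȟ^1 = (30 − 20) − 10 = 0, so Ȟ^1 ≅ 0
Ȟ^2 = (40 − 20) − 20 = 0, so Ȟ^2 ≅ 0


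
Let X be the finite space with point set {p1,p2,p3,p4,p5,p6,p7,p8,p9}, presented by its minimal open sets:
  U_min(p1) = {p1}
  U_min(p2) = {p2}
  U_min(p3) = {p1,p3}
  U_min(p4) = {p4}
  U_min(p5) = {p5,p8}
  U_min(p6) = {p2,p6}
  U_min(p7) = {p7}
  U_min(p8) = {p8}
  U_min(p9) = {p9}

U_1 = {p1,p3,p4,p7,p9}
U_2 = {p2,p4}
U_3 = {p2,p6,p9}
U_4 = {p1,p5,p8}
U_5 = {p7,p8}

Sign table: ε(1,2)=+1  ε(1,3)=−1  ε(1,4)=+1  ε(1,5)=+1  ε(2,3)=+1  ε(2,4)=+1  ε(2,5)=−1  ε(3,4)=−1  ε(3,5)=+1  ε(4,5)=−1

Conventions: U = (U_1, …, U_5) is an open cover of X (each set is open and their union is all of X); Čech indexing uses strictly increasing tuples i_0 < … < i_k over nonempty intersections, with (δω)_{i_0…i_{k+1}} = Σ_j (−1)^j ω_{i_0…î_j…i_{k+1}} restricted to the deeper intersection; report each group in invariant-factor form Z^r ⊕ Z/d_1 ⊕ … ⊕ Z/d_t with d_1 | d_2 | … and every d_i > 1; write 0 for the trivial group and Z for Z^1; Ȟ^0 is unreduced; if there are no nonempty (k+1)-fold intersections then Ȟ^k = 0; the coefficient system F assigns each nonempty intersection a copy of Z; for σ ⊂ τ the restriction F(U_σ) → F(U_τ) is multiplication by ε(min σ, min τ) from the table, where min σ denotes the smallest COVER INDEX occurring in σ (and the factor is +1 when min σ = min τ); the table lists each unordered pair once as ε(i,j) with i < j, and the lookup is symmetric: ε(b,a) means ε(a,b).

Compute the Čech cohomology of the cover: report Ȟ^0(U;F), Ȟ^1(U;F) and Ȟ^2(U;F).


intersection data:
  U12={p4} U13={p9} U14={p1} U15={p7} U23={p2} U45={p8}
C dims 5,6; δ0: rk 5, SNF 1^4·2
Ȟ^0 = (5 − 5) − 0 = 0, so Ȟ^0 ≅ 0
Ȟ^1 = (6 − 0) − 5 = 1 plus torsion [2], so Ȟ^1 ≅ Z ⊕ Z/2
Ȟ^2 = (0 − 0) − 0 = 0, so Ȟ^2 ≅ 0

Ȟ^0(U;F) ≅ 0, Ȟ^1(U;F) ≅ Z ⊕ Z/2, Ȟ^2(U;F) ≅ 0
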